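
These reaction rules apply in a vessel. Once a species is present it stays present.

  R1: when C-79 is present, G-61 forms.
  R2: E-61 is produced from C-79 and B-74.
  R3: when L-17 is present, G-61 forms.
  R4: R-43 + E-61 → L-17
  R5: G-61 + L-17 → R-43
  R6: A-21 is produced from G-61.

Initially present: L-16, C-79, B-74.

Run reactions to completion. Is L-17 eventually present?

L-17 would need R-43 and E-61 (R4), but R-43 never forms.

No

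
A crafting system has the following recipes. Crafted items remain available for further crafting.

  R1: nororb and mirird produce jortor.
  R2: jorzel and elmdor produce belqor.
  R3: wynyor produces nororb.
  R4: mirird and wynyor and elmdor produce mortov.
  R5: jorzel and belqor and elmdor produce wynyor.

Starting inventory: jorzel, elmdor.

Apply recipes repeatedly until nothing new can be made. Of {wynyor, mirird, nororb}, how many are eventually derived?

Using R2, jorzel and elmdor make belqor.
Using R5, jorzel, belqor, and elmdor make wynyor.
wynyor → nororb (R3).
wynyor: reached.
No rule produces mirird, and it is not given.
nororb: reached.
Reached: wynyor and nororb — 2 of the 3.

2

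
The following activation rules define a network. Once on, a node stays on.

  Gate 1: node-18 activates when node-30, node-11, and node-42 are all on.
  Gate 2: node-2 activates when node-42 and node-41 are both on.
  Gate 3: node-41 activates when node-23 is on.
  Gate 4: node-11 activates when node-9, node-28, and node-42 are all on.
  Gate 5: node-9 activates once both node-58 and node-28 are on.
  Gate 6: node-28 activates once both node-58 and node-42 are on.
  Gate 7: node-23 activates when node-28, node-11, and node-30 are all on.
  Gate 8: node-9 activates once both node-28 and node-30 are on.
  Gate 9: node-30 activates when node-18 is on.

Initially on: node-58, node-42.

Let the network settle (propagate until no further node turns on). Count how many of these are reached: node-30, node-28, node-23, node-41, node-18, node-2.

1

Gate 6: node-58 and node-42 on → node-28 on.
node-30 would need node-18 (Gate 9), but node-18 never turns on.
node-28: reached.
node-23 would need node-28, node-11, and node-30 (Gate 7), but node-30 never turns on.
node-41 would need node-23 (Gate 3), but node-23 never turns on.
node-18 would need node-30, node-11, and node-42 (Gate 1), but node-30 never turns on.
node-2 would need node-42 and node-41 (Gate 2), but node-41 never turns on.
Reached: node-28 — 1 of the 6.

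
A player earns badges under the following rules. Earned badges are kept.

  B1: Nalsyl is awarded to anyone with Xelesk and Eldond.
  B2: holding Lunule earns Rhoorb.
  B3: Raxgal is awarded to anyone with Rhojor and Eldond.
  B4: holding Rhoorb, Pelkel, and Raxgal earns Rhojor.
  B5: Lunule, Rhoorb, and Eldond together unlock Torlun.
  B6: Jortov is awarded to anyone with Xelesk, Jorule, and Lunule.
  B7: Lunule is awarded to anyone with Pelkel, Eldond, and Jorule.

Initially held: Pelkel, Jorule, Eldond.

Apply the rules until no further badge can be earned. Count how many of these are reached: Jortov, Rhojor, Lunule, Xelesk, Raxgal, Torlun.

With Pelkel, Eldond, and Jorule, Lunule is earned (B7).
With Lunule, Rhoorb is earned (B2).
With Lunule, Rhoorb, and Eldond, Torlun is earned (B5).
Jortov would need Xelesk, Jorule, and Lunule (B6), but Xelesk is never earned.
Rhojor would need Rhoorb, Pelkel, and Raxgal (B4), but Raxgal is never earned.
Lunule: reached.
No rule produces Xelesk, and it is not given.
Raxgal would need Rhojor and Eldond (B3), but Rhojor is never earned.
Torlun: reached.
Reached: Lunule and Torlun — 2 of the 6.

2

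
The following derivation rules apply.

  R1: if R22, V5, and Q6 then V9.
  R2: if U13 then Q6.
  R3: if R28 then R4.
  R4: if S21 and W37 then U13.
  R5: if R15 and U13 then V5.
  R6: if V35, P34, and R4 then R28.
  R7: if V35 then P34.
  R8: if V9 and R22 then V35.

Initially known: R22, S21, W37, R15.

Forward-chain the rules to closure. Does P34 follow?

From S21 and W37, R4 gives U13.
U13 holds, so Q6 follows (R2).
From R15 and U13, R5 gives V5.
From R22, V5, and Q6, R1 gives V9.
V9 and R22 hold, so V35 follows (R8).
V35 holds, so P34 follows (R7).

Yes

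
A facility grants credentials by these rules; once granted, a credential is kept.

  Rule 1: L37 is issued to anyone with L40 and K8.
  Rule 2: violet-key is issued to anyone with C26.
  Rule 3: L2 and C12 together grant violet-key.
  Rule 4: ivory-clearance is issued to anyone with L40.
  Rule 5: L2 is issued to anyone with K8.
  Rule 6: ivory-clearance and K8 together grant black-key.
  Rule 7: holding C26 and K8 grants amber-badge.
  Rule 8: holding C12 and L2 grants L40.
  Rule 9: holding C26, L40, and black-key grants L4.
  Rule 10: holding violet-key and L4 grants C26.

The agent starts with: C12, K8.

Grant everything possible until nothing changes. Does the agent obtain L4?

L4 would need C26, L40, and black-key (Rule 9), but C26 is never granted.

No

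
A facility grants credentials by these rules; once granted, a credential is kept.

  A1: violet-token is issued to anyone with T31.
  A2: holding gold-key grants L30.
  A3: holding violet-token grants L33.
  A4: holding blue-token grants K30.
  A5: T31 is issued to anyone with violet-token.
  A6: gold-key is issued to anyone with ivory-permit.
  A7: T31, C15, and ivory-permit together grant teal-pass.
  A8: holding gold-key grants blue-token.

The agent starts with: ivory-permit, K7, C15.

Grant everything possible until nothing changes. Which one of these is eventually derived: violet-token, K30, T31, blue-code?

K30

Holding ivory-permit grants gold-key (A6).
Holding gold-key grants blue-token (A8).
Holding blue-token grants K30 (A4).
violet-token would need T31 (A1), but T31 is never granted. No rule produces blue-code, and it is not given. T31 would need violet-token (A5), but violet-token is never granted.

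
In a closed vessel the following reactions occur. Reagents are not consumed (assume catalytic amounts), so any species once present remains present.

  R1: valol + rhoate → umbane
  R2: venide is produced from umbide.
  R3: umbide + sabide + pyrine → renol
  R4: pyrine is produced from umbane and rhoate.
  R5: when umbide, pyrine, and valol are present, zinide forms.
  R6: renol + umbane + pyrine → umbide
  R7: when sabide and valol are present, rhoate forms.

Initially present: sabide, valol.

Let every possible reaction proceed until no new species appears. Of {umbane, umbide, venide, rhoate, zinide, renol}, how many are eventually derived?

2

sabide and valol present → rhoate forms (R7).
valol and rhoate present → umbane forms (R1).
umbane: reached.
umbide would need renol, umbane, and pyrine (R6), but renol never forms.
venide would need umbide (R2), but umbide never forms.
rhoate: reached.
zinide would need umbide, pyrine, and valol (R5), but umbide never forms.
renol would need umbide, sabide, and pyrine (R3), but umbide never forms.
Reached: umbane and rhoate — 2 of the 6.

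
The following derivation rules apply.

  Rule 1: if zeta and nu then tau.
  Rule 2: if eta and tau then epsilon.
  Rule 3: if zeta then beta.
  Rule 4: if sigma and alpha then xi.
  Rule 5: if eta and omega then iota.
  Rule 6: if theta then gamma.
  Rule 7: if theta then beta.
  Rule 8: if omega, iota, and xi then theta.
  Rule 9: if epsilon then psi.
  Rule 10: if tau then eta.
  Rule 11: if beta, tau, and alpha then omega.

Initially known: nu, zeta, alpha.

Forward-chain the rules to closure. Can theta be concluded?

theta would need omega, iota, and xi (Rule 8), but xi is never established.

No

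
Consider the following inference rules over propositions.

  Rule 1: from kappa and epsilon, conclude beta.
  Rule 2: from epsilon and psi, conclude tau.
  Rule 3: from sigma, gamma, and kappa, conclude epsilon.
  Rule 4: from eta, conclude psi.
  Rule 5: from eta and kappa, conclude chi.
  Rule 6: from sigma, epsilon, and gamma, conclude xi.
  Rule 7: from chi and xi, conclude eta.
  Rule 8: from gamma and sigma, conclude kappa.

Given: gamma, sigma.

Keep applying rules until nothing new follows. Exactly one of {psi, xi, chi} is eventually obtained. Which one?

xi

From gamma and sigma, Rule 8 gives kappa.
sigma, gamma, and kappa hold, so epsilon follows (Rule 3).
sigma, epsilon, and gamma hold, so xi follows (Rule 6).
chi would need eta and kappa (Rule 5), but eta is never established. psi would need eta (Rule 4), but eta is never established.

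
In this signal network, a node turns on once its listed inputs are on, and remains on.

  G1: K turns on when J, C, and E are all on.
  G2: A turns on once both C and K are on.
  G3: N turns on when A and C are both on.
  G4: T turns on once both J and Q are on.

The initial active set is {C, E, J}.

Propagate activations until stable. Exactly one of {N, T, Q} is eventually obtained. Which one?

N

J, C, and E are on, so K turns on (G1).
G2: C and K on → A on.
A and C are on, so N turns on (G3).
No rule produces Q, and it is not given. T would need J and Q (G4), but Q never turns on.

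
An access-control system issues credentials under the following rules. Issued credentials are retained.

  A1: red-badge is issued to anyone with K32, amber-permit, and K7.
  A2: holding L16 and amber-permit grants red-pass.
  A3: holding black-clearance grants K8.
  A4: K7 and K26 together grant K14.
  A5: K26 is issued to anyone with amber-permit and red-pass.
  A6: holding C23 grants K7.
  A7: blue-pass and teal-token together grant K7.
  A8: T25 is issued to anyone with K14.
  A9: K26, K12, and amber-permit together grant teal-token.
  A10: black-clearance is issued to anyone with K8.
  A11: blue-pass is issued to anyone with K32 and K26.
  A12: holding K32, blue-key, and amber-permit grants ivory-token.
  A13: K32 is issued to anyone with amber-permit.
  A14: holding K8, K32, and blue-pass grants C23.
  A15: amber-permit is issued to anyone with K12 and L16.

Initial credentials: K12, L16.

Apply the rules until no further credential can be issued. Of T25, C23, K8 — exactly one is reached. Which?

Holding K12 and L16 grants amber-permit (A15).
Holding L16 and amber-permit grants red-pass (A2).
Holding amber-permit grants K32 (A13).
Holding amber-permit and red-pass grants K26 (A5).
Holding K26, K12, and amber-permit grants teal-token (A9).
Holding K32 and K26 grants blue-pass (A11).
Holding blue-pass and teal-token grants K7 (A7).
Holding K7 and K26 grants K14 (A4).
Holding K14 grants T25 (A8).
K8 would need black-clearance (A3), but black-clearance is never granted. C23 would need K8, K32, and blue-pass (A14), but K8 is never granted.

T25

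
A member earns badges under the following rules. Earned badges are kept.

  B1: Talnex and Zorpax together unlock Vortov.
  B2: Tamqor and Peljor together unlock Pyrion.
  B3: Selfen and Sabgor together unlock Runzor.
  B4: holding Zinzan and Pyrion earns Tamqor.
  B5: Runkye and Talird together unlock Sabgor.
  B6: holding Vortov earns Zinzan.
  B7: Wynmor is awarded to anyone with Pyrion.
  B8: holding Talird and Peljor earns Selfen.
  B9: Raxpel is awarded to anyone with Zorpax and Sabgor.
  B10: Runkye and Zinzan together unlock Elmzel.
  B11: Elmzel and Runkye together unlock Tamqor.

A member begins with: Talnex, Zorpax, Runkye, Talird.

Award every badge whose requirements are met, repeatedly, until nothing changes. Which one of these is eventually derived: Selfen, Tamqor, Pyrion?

With Talnex and Zorpax, Vortov is earned (B1).
With Vortov, Zinzan is earned (B6).
With Runkye and Zinzan, Elmzel is earned (B10).
With Elmzel and Runkye, Tamqor is earned (B11).
Selfen would need Talird and Peljor (B8), but Peljor is never earned. Pyrion would need Tamqor and Peljor (B2), but Peljor is never earned.

Tamqor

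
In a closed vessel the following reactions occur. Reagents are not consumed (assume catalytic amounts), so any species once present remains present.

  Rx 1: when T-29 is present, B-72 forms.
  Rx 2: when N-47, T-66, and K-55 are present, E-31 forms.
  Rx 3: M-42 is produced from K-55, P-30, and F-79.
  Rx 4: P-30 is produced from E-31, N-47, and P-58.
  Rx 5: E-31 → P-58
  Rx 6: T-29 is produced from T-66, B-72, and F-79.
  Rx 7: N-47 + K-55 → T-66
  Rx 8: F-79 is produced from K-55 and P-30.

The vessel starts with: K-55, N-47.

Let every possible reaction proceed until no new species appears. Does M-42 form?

Yes

N-47 and K-55 present → T-66 forms (Rx 7).
N-47, T-66, and K-55 present → E-31 forms (Rx 2).
E-31 present → P-58 forms (Rx 5).
E-31, N-47, and P-58 present → P-30 forms (Rx 4).
K-55 and P-30 present → F-79 forms (Rx 8).
K-55, P-30, and F-79 present → M-42 forms (Rx 3).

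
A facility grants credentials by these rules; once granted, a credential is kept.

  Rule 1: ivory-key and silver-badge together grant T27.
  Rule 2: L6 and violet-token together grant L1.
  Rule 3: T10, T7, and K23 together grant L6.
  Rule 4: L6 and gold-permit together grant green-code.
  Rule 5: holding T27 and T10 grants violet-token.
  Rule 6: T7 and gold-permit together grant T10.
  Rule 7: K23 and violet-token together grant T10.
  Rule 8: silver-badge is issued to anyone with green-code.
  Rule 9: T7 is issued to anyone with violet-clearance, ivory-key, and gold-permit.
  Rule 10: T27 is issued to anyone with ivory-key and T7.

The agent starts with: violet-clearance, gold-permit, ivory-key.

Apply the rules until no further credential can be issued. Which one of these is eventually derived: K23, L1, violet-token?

violet-token

Holding violet-clearance, ivory-key, and gold-permit grants T7 (Rule 9).
Holding ivory-key and T7 grants T27 (Rule 10).
Holding T7 and gold-permit grants T10 (Rule 6).
Holding T27 and T10 grants violet-token (Rule 5).
No rule produces K23, and it is not given. L1 would need L6 and violet-token (Rule 2), but L6 is never granted.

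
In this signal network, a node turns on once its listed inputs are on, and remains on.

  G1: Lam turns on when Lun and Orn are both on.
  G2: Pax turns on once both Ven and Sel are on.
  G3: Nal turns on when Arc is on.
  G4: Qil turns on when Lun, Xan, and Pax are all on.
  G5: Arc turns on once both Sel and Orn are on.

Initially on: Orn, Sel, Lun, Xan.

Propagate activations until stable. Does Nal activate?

Yes

Sel and Orn are on, so Arc turns on (G5).
G3: Arc on → Nal on.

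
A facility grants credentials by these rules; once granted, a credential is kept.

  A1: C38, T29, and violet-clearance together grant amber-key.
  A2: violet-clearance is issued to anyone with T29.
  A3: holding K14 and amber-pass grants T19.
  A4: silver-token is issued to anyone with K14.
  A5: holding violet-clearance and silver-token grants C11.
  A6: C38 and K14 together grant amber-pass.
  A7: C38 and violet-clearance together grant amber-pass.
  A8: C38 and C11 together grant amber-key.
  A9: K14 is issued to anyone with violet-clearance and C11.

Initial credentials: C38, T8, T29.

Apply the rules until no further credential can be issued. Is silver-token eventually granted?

No

silver-token would need K14 (A4), but K14 is never granted.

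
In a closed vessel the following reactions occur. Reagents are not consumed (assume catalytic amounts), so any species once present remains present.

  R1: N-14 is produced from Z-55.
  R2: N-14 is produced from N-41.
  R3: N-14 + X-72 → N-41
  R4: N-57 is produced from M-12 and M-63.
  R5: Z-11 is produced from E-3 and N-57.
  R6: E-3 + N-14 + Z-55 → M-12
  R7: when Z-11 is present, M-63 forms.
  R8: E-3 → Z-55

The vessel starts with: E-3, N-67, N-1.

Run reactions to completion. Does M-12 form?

E-3 present → Z-55 forms (R8).
Z-55 present → N-14 forms (R1).
E-3, N-14, and Z-55 present → M-12 forms (R6).

Yes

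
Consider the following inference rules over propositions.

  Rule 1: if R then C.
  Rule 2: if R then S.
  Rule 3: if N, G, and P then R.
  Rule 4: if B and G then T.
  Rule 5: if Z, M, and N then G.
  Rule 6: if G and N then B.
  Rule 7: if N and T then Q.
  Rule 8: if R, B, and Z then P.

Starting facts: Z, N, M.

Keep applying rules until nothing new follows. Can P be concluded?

P would need R, B, and Z (Rule 8), but R is never established.

No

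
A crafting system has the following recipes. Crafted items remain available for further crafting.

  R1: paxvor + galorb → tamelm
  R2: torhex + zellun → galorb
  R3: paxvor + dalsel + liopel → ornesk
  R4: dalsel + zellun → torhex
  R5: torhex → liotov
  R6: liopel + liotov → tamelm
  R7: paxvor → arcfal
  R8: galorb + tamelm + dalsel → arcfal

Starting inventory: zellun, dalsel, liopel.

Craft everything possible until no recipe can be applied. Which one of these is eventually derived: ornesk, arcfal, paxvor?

arcfal

dalsel + zellun → torhex (R4).
Using R5, torhex makes liotov.
Using R2, torhex and zellun make galorb.
Using R6, liopel and liotov make tamelm.
Using R8, galorb, tamelm, and dalsel make arcfal.
No rule produces paxvor, and it is not given. ornesk would need paxvor, dalsel, and liopel (R3), but paxvor is never obtained.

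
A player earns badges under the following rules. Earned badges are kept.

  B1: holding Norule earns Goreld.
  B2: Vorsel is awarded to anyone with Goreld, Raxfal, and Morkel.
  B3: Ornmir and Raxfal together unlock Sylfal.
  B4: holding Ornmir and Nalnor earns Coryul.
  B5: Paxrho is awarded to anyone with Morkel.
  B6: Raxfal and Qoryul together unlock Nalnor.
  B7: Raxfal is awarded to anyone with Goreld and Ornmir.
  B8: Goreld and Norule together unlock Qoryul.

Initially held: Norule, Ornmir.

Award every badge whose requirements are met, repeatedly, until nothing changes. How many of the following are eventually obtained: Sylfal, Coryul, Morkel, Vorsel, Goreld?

3

With Norule, Goreld is earned (B1).
With Goreld and Ornmir, Raxfal is earned (B7).
With Goreld and Norule, Qoryul is earned (B8).
With Ornmir and Raxfal, Sylfal is earned (B3).
With Raxfal and Qoryul, Nalnor is earned (B6).
With Ornmir and Nalnor, Coryul is earned (B4).
Sylfal: reached.
Coryul: reached.
No rule produces Morkel, and it is not given.
Vorsel would need Goreld, Raxfal, and Morkel (B2), but Morkel is never earned.
Goreld: reached.
Reached: Sylfal, Coryul, and Goreld — 3 of the 5.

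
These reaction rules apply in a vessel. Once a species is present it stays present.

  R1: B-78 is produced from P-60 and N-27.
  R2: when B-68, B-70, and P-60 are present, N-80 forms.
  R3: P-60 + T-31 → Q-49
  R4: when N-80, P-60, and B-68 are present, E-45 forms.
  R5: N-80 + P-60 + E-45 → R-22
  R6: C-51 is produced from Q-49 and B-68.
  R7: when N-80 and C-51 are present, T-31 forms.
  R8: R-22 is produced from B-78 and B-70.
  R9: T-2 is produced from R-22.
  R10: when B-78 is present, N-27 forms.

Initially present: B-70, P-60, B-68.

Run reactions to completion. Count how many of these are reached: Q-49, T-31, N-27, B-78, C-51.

Q-49 would need P-60 and T-31 (R3), but T-31 never forms.
T-31 would need N-80 and C-51 (R7), but C-51 never forms.
N-27 would need B-78 (R10), but B-78 never forms.
B-78 would need P-60 and N-27 (R1), but N-27 never forms.
C-51 would need Q-49 and B-68 (R6), but Q-49 never forms.
None of the 5 are reached.

0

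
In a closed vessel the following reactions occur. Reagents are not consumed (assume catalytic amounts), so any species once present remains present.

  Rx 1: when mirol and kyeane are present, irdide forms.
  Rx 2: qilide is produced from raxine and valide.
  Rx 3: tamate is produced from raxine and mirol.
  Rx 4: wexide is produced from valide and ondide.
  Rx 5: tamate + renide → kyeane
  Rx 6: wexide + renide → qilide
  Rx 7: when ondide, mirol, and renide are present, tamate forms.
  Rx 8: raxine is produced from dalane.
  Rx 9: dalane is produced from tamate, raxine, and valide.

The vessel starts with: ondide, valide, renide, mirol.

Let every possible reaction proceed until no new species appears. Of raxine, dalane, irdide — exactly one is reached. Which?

irdide

ondide, mirol, and renide present → tamate forms (Rx 7).
tamate and renide present → kyeane forms (Rx 5).
mirol and kyeane present → irdide forms (Rx 1).
dalane would need tamate, raxine, and valide (Rx 9), but raxine never forms. raxine would need dalane (Rx 8), but dalane never forms.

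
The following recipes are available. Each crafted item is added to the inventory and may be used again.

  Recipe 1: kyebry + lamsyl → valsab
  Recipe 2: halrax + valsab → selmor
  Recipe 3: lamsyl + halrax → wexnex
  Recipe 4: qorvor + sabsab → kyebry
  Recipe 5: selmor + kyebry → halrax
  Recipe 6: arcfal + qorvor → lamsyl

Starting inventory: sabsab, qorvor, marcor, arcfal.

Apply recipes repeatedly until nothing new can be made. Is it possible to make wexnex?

No

wexnex would need lamsyl and halrax (Recipe 3), but halrax is never obtained.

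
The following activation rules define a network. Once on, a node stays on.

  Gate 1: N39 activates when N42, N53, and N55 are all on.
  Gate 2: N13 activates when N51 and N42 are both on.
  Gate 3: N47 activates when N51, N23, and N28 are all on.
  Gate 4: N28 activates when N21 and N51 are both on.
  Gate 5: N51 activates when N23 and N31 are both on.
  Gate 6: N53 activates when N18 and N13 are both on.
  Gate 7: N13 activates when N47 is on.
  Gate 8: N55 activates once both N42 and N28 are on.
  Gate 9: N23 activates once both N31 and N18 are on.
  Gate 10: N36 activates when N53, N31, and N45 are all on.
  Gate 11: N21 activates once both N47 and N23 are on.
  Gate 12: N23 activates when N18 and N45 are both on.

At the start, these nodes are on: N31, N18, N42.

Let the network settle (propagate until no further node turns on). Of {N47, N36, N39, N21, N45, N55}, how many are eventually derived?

N47 would need N51, N23, and N28 (Gate 3), but N28 never turns on.
N36 would need N53, N31, and N45 (Gate 10), but N45 never turns on.
N39 would need N42, N53, and N55 (Gate 1), but N55 never turns on.
N21 would need N47 and N23 (Gate 11), but N47 never turns on.
No rule produces N45, and it is not given.
N55 would need N42 and N28 (Gate 8), but N28 never turns on.
None of the 6 are reached.

0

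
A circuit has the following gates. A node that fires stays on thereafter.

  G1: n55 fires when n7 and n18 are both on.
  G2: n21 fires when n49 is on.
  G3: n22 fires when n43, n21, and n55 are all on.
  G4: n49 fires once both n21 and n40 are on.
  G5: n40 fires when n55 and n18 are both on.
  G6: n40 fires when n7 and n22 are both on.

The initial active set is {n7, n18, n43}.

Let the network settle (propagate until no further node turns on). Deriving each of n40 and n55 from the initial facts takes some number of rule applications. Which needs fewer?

n55: n7 and n18 are on, so n55 fires (G1). [1 rule application]
n40: n7 and n18 are on, so n55 fires (G1). G5: n55 and n18 on → n40 on. [2 rule applications]
n55 needs fewer.

n55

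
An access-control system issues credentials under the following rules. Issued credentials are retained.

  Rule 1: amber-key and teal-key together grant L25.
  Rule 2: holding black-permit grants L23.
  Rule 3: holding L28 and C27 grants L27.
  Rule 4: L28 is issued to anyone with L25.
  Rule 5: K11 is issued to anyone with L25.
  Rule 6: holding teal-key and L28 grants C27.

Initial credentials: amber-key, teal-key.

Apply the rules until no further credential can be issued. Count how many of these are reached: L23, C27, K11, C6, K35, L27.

Holding amber-key and teal-key grants L25 (Rule 1).
Holding L25 grants K11 (Rule 5).
Holding L25 grants L28 (Rule 4).
Holding teal-key and L28 grants C27 (Rule 6).
Holding L28 and C27 grants L27 (Rule 3).
L23 would need black-permit (Rule 2), but black-permit is never granted.
C27: reached.
K11: reached.
No rule produces C6, and it is not given.
No rule produces K35, and it is not given.
L27: reached.
Reached: C27, K11, and L27 — 3 of the 6.

3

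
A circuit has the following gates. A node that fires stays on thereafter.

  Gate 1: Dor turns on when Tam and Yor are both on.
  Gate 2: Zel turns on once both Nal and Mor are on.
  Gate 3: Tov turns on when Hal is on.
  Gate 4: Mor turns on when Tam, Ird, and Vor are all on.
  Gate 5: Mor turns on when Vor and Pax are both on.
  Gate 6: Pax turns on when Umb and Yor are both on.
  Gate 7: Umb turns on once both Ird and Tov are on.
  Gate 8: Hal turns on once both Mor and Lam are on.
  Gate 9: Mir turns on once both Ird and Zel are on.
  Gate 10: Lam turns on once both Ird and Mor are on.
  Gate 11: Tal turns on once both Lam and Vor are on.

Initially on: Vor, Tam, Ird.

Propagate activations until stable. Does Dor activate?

No

Dor would need Tam and Yor (Gate 1), but Yor never turns on.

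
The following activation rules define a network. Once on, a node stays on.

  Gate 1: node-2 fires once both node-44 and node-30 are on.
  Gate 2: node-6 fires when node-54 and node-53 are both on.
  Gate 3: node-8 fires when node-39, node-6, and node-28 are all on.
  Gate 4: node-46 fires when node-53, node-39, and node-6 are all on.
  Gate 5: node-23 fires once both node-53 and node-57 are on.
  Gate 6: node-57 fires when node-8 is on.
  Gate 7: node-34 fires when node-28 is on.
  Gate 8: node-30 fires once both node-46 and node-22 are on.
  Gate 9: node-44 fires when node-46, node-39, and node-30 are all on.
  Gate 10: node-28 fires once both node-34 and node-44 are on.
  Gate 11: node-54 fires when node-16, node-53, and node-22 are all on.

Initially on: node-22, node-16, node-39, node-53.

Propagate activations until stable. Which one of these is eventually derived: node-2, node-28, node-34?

node-16, node-53, and node-22 are on, so node-54 fires (Gate 11).
Gate 2: node-54 and node-53 on → node-6 on.
node-53, node-39, and node-6 are on, so node-46 fires (Gate 4).
node-46 and node-22 are on, so node-30 fires (Gate 8).
Gate 9: node-46, node-39, and node-30 on → node-44 on.
Gate 1: node-44 and node-30 on → node-2 on.
node-34 would need node-28 (Gate 7), but node-28 never turns on. node-28 would need node-34 and node-44 (Gate 10), but node-34 never turns on.

node-2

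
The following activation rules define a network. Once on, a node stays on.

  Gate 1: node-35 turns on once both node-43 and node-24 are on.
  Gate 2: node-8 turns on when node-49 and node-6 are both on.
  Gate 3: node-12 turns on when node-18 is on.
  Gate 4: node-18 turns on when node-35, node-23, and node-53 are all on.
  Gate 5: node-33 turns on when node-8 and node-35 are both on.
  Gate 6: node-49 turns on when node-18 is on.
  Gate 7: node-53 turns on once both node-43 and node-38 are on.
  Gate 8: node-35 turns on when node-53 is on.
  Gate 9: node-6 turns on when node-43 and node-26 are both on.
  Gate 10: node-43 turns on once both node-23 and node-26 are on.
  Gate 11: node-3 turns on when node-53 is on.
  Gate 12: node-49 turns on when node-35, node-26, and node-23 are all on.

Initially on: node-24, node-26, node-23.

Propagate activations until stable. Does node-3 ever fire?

No

node-3 would need node-53 (Gate 11), but node-53 never turns on.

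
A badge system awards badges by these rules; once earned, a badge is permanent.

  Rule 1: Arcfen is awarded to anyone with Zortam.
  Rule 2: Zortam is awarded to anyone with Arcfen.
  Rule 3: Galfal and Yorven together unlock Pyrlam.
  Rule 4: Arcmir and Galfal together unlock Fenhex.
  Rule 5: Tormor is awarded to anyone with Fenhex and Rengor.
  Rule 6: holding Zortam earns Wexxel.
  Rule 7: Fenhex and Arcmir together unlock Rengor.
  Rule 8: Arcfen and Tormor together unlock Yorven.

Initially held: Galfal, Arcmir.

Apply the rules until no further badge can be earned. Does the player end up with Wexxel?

No

Wexxel would need Zortam (Rule 6), but Zortam is never earned.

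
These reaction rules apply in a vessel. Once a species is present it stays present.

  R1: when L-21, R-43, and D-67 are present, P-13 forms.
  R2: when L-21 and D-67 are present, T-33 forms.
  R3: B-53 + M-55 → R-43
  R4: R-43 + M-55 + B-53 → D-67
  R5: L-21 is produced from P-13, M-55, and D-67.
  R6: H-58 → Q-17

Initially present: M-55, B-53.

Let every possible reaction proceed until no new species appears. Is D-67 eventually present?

Yes

B-53 and M-55 present → R-43 forms (R3).
R-43, M-55, and B-53 present → D-67 forms (R4).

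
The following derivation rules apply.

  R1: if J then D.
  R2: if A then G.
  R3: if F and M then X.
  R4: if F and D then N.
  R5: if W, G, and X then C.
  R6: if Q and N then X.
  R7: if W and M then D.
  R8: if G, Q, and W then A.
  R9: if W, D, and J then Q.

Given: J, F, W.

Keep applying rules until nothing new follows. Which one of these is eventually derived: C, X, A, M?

From J, R1 gives D.
W, D, and J hold, so Q follows (R9).
From F and D, R4 gives N.
From Q and N, R6 gives X.
C would need W, G, and X (R5), but G is never established. A would need G, Q, and W (R8), but G is never established. No rule produces M, and it is not given.

X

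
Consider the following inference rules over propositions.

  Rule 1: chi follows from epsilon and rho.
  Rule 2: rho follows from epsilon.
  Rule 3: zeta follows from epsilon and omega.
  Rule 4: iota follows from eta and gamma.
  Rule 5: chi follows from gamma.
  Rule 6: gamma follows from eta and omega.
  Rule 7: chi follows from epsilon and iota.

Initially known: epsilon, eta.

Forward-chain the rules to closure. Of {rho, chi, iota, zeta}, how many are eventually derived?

epsilon holds, so rho follows (Rule 2).
epsilon and rho hold, so chi follows (Rule 1).
rho: reached.
chi: reached.
iota would need eta and gamma (Rule 4), but gamma is never established.
zeta would need epsilon and omega (Rule 3), but omega is never established.
Reached: rho and chi — 2 of the 4.

2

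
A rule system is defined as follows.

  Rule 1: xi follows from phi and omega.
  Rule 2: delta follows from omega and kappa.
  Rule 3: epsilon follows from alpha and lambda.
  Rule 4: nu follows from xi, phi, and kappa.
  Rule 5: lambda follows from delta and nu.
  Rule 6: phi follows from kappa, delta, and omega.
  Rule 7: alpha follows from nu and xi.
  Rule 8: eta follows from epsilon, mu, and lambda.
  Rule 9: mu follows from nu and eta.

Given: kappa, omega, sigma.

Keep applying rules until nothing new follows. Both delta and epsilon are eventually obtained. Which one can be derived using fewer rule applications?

delta

delta: omega and kappa hold, so delta follows (Rule 2). [1 rule application]
epsilon: From omega and kappa, Rule 2 gives delta. From kappa, delta, and omega, Rule 6 gives phi. phi and omega hold, so xi follows (Rule 1). From xi, phi, and kappa, Rule 4 gives nu. nu and xi hold, so alpha follows (Rule 7). From delta and nu, Rule 5 gives lambda. From alpha and lambda, Rule 3 gives epsilon. [7 rule applications]
delta needs fewer.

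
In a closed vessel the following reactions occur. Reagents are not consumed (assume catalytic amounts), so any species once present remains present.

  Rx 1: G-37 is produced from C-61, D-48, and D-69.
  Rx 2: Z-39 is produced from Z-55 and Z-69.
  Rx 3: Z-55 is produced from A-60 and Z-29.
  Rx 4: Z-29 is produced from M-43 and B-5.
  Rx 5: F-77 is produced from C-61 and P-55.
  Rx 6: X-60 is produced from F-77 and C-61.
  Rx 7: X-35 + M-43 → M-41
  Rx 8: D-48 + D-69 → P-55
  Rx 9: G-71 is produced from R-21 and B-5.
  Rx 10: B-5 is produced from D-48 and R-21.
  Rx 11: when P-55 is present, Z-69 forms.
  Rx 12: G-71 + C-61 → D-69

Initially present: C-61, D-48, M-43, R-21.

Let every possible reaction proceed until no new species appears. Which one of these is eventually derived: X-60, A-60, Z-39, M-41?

X-60

D-48 and R-21 present → B-5 forms (Rx 10).
R-21 and B-5 present → G-71 forms (Rx 9).
G-71 and C-61 present → D-69 forms (Rx 12).
D-48 and D-69 present → P-55 forms (Rx 8).
C-61 and P-55 present → F-77 forms (Rx 5).
F-77 and C-61 present → X-60 forms (Rx 6).
No rule produces A-60, and it is not given. M-41 would need X-35 and M-43 (Rx 7), but X-35 never forms. Z-39 would need Z-55 and Z-69 (Rx 2), but Z-55 never forms.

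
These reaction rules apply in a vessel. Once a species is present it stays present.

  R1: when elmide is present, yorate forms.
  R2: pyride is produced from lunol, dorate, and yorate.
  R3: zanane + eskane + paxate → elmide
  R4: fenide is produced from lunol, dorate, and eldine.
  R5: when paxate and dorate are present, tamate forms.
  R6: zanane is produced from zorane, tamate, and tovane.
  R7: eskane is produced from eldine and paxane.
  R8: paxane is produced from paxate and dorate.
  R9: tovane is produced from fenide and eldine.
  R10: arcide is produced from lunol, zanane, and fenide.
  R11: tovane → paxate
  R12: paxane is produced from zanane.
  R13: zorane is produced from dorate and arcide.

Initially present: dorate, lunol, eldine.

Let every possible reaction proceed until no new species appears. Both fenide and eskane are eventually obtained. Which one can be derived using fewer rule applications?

fenide: lunol, dorate, and eldine present → fenide forms (R4). [1 rule application]
eskane: lunol, dorate, and eldine present → fenide forms (R4). fenide and eldine present → tovane forms (R9). tovane present → paxate forms (R11). paxate and dorate present → paxane forms (R8). eldine and paxane present → eskane forms (R7). [5 rule applications]
fenide needs fewer.

fenide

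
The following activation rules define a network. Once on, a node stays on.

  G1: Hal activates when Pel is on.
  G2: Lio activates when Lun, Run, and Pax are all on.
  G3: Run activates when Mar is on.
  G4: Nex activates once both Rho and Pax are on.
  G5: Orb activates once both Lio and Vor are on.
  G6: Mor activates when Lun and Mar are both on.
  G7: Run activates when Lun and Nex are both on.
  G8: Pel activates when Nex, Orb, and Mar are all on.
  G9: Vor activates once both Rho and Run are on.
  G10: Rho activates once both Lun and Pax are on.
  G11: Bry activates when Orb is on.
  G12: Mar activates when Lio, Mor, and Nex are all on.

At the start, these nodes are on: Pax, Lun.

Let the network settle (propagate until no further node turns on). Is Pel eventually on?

Pel would need Nex, Orb, and Mar (G8), but Mar never turns on.

No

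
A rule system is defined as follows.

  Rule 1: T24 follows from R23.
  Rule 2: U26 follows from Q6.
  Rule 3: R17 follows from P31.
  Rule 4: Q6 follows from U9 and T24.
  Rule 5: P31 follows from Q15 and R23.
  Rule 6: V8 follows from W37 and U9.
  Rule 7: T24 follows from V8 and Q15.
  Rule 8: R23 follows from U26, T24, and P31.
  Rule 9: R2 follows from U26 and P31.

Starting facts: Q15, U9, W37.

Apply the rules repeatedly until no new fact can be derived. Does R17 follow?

No

R17 would need P31 (Rule 3), but P31 is never established.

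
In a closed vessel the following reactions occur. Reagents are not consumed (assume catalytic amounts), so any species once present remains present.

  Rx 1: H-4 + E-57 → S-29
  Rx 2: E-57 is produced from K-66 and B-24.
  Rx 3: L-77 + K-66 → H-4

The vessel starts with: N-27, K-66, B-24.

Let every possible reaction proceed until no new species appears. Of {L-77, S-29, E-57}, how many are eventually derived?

1

K-66 and B-24 present → E-57 forms (Rx 2).
No rule produces L-77, and it is not given.
S-29 would need H-4 and E-57 (Rx 1), but H-4 never forms.
E-57: reached.
Reached: E-57 — 1 of the 3.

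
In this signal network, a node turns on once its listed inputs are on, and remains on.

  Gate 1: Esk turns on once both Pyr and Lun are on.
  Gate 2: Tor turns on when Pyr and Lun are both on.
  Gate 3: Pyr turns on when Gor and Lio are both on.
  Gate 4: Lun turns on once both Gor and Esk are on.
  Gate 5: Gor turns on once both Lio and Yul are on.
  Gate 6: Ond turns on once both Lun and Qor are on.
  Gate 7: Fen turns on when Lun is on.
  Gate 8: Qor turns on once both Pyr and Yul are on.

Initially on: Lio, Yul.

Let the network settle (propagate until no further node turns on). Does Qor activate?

Yes

Lio and Yul are on, so Gor turns on (Gate 5).
Gate 3: Gor and Lio on → Pyr on.
Pyr and Yul are on, so Qor turns on (Gate 8).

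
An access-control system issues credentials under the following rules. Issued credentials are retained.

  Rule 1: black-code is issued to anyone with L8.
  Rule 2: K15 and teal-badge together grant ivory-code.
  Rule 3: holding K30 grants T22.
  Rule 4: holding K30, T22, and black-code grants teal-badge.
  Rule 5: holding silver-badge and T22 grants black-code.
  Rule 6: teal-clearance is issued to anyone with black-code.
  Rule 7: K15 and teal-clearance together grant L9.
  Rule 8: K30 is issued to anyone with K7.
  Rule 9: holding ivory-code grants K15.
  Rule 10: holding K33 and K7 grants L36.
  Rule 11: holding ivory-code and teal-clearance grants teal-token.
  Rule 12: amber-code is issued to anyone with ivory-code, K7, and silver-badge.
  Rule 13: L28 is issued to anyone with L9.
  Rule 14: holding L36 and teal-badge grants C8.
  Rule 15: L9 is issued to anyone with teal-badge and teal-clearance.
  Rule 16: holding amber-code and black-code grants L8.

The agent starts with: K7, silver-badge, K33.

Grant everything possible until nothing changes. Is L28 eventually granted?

Yes

Holding K7 grants K30 (Rule 8).
Holding K30 grants T22 (Rule 3).
Holding silver-badge and T22 grants black-code (Rule 5).
Holding K30, T22, and black-code grants teal-badge (Rule 4).
Holding black-code grants teal-clearance (Rule 6).
Holding teal-badge and teal-clearance grants L9 (Rule 15).
Holding L9 grants L28 (Rule 13).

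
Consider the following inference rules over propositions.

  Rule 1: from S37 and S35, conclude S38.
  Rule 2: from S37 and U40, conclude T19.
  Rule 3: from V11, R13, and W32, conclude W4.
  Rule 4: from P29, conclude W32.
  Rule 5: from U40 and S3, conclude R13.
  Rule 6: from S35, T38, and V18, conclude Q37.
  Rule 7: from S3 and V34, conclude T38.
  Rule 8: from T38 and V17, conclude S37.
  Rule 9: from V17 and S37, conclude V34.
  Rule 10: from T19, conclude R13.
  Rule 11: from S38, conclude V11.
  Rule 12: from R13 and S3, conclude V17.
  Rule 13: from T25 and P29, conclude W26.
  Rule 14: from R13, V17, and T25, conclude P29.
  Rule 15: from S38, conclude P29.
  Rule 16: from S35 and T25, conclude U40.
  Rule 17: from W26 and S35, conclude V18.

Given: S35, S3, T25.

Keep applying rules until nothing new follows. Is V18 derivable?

Yes

From S35 and T25, Rule 16 gives U40.
From U40 and S3, Rule 5 gives R13.
From R13 and S3, Rule 12 gives V17.
From R13, V17, and T25, Rule 14 gives P29.
T25 and P29 hold, so W26 follows (Rule 13).
From W26 and S35, Rule 17 gives V18.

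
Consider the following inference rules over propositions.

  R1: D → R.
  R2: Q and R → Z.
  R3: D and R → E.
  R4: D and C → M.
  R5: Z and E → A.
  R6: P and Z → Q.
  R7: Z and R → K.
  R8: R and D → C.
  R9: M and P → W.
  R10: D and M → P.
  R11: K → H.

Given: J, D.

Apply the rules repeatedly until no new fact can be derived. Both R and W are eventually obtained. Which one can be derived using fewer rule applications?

R

R: D holds, so R follows (R1). [1 rule application]
W: D holds, so R follows (R1). From R and D, R8 gives C. From D and C, R4 gives M. D and M hold, so P follows (R10). M and P hold, so W follows (R9). [5 rule applications]
R needs fewer.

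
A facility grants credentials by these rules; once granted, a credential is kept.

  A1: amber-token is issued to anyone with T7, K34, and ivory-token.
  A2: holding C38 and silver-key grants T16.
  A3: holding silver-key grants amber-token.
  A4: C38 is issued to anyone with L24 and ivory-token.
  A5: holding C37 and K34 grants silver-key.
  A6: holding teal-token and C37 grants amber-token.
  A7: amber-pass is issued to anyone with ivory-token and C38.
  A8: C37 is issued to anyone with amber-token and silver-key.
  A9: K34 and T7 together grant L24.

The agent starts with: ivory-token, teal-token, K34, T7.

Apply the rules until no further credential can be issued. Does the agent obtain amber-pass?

Yes

Holding K34 and T7 grants L24 (A9).
Holding L24 and ivory-token grants C38 (A4).
Holding ivory-token and C38 grants amber-pass (A7).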